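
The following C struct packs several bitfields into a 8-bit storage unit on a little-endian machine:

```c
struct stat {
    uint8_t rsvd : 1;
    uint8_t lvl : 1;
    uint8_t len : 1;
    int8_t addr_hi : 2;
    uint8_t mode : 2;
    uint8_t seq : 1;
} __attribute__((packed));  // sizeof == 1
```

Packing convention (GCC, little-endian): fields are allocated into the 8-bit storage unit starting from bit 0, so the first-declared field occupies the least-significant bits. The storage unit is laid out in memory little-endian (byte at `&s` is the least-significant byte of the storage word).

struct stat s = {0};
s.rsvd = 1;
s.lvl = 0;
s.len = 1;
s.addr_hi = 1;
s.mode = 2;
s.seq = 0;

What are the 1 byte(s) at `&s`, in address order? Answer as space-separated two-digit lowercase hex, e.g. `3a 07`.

rsvd (1b) val=1 bits=0x1 at bit 0: 0x01
lvl (1b) val=0 bits=0x0 at bit 1: 0x01
len (1b) val=1 bits=0x1 at bit 2: 0x05
addr_hi (2b) val=1 bits=0x1 at bit 3: 0x0d
mode (2b) val=2 bits=0x2 at bit 5: 0x4d
seq (1b) val=0 bits=0x0 at bit 7: 0x4d
word = 0x4d → little-endian bytes:
  [0]=0x4d

4d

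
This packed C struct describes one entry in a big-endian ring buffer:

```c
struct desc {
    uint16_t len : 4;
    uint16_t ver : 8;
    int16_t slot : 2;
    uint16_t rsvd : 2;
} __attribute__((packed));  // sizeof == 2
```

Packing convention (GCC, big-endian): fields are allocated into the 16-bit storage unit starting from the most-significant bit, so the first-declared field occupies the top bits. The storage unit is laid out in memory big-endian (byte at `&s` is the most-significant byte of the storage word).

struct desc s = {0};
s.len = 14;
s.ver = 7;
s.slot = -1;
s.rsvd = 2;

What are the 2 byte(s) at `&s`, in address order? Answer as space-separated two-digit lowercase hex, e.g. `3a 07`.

[12+:4] len=14 & 0xf = 0xe; word=0xe000
[4+:8] ver=7 & 0xff = 0x7; word=0xe070
[2+:2] slot=-1 & 0x3 = 0x3; word=0xe07c
[0+:2] rsvd=2 & 0x3 = 0x2; word=0xe07e
word = 0xe07e → big-endian bytes:
  [0]=0xe0  [1]=0x7e

e0 7e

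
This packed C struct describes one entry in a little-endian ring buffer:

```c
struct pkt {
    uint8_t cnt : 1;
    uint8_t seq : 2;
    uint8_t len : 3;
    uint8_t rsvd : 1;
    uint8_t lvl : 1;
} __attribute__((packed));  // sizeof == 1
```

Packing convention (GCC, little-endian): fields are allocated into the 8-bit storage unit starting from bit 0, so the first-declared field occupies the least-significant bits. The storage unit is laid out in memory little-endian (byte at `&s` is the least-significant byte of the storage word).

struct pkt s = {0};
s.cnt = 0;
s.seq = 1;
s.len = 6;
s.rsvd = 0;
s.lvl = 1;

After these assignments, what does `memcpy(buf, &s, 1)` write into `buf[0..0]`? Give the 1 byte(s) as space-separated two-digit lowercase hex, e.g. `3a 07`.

b2

cnt (1b) val=0 bits=0x0 at bit 0: 0x00
seq (2b) val=1 bits=0x1 at bit 1: 0x02
len (3b) val=6 bits=0x6 at bit 3: 0x32
rsvd (1b) val=0 bits=0x0 at bit 6: 0x32
lvl (1b) val=1 bits=0x1 at bit 7: 0xb2
word = 0xb2 → little-endian bytes:
  [0]=0xb2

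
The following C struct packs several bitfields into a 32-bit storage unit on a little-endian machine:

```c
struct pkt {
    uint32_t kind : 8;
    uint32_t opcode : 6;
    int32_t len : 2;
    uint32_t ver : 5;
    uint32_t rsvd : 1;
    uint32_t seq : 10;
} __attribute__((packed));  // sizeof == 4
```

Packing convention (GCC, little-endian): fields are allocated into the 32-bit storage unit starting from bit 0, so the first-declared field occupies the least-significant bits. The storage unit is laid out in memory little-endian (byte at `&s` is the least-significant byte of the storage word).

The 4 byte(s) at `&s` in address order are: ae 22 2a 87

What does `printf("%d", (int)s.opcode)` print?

[0]=0xae [1]=0x22 [2]=0x2a [3]=0x87 (little-endian) → word 0x872a22ae
kind:8 @ bit 0 → (0x872a22ae>>0)&0xff = 0xae
opcode:6 @ bit 8 → (0x872a22ae>>8)&0x3f = 0x22  ←
len:2 @ bit 14 → (0x872a22ae>>14)&0x3 = 0x0
ver:5 @ bit 16 → (0x872a22ae>>16)&0x1f = 0xa
rsvd:1 @ bit 21 → (0x872a22ae>>21)&0x1 = 0x1
seq:10 @ bit 22 → (0x872a22ae>>22)&0x3ff = 0x21c

34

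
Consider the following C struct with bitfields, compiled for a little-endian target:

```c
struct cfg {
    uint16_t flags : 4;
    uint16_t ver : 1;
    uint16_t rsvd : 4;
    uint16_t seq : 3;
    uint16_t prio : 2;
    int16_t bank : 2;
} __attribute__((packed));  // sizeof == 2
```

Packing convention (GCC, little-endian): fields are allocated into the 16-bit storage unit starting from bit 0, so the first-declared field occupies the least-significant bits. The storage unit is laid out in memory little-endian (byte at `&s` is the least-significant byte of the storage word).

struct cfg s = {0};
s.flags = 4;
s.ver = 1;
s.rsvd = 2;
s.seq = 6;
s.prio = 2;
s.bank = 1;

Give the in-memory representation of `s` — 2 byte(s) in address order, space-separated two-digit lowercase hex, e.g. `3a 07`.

54 6c

[0+:4] flags=4 & 0xf = 0x4; word=0x0004
[4+:1] ver=1 & 0x1 = 0x1; word=0x0014
[5+:4] rsvd=2 & 0xf = 0x2; word=0x0054
[9+:3] seq=6 & 0x7 = 0x6; word=0x0c54
[12+:2] prio=2 & 0x3 = 0x2; word=0x2c54
[14+:2] bank=1 & 0x3 = 0x1; word=0x6c54
word = 0x6c54 → little-endian bytes:
  [0]=0x54  [1]=0x6c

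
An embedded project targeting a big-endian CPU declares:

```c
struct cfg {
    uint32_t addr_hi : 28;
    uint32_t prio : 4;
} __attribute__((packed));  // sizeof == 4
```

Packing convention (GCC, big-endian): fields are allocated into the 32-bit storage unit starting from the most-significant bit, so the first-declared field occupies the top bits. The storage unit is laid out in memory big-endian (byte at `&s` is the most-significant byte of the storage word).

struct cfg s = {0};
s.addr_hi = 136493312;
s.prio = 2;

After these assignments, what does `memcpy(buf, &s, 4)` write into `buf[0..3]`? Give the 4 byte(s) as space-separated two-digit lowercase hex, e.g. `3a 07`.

addr_hi (28b) val=136493312 bits=0x822b900 at bit 4: 0x822b9000
prio (4b) val=2 bits=0x2 at bit 0: 0x822b9002
word = 0x822b9002 → big-endian bytes:
  [0]=0x82  [1]=0x2b  [2]=0x90  [3]=0x02

82 2b 90 02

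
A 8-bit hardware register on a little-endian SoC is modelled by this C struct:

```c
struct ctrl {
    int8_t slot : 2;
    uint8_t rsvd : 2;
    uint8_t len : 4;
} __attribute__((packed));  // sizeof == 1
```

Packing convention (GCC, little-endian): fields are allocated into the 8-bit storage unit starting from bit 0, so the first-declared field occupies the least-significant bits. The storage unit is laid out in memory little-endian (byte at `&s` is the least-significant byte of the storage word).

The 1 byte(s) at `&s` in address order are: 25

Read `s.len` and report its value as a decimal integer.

[0]=0x25 (little-endian) → word 0x25
slot [0+:2] = (word>>0) & 0x3 = 1
rsvd [2+:2] = (word>>2) & 0x3 = 1
len [4+:4] = (word>>4) & 0xf = 2  ←

2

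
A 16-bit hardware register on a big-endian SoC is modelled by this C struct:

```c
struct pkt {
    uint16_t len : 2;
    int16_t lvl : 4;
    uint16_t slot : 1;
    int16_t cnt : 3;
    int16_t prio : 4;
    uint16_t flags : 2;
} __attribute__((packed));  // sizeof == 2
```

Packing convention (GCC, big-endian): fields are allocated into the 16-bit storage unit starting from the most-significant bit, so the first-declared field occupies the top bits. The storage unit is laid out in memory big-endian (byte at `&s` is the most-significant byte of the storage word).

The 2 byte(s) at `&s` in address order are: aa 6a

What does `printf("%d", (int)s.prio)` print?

-6

[0]=0xaa [1]=0x6a (big-endian) → word 0xaa6a
len [14+:2] = (word>>14) & 0x3 = 2
lvl [10+:4] = (word>>10) & 0xf = 10
slot [9+:1] = (word>>9) & 0x1 = 1
cnt [6+:3] = (word>>6) & 0x7 = 1
prio [2+:4] = (word>>2) & 0xf = 10  ←
flags [0+:2] = (word>>0) & 0x3 = 2
prio signed 4b, MSB=1: 10 - 16 = -6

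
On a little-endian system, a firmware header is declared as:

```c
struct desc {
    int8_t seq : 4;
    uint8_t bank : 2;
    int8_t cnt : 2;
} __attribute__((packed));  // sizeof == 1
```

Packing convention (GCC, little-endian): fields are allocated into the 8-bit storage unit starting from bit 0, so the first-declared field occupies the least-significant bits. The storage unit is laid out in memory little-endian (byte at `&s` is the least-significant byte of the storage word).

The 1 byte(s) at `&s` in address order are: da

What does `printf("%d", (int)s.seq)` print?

-6

[0]=0xda (little-endian) → word 0xda
seq [0+:4] = (word>>0) & 0xf = 10  ←
bank [4+:2] = (word>>4) & 0x3 = 1
cnt [6+:2] = (word>>6) & 0x3 = 3
seq signed 4b, MSB=1: 10 - 16 = -6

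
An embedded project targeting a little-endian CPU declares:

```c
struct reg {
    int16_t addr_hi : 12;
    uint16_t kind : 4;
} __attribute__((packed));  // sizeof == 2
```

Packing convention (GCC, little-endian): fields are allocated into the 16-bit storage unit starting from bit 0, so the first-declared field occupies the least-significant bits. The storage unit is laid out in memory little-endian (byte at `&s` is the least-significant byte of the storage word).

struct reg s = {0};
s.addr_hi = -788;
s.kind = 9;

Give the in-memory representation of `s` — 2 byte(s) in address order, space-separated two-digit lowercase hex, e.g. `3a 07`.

ec 9c

addr_hi:12 = -788 → 0xcec << 0 → word 0x0cec
kind:4 = 9 → 0x9 << 12 → word 0x9cec
word = 0x9cec → little-endian bytes:
  [0]=0xec  [1]=0x9c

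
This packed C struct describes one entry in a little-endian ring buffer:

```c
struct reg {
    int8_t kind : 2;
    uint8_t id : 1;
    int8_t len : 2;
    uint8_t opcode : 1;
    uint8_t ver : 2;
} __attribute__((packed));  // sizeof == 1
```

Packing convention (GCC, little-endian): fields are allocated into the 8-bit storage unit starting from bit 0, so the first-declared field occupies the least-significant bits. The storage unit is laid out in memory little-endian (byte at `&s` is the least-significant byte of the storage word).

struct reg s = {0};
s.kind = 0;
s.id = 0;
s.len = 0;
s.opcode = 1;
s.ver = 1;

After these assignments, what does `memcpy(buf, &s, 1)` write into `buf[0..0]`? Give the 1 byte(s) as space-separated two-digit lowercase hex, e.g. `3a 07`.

60

kind (2b) val=0 bits=0x0 at bit 0: 0x00
id (1b) val=0 bits=0x0 at bit 2: 0x00
len (2b) val=0 bits=0x0 at bit 3: 0x00
opcode (1b) val=1 bits=0x1 at bit 5: 0x20
ver (2b) val=1 bits=0x1 at bit 6: 0x60
word = 0x60 → little-endian bytes:
  [0]=0x60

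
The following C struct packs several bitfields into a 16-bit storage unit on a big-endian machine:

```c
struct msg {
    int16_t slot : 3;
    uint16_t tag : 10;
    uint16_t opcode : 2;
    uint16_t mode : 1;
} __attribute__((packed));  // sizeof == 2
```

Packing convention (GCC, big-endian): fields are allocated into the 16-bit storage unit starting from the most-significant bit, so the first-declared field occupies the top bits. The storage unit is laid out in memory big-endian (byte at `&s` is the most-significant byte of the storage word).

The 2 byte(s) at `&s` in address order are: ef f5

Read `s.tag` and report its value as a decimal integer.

[0]=0xef [1]=0xf5 (big-endian) → word 0xeff5
slot:3 @ bit 13 → (0xeff5>>13)&0x7 = 0x7
tag:10 @ bit 3 → (0xeff5>>3)&0x3ff = 0x1fe  ←
opcode:2 @ bit 1 → (0xeff5>>1)&0x3 = 0x2
mode:1 @ bit 0 → (0xeff5>>0)&0x1 = 0x1

510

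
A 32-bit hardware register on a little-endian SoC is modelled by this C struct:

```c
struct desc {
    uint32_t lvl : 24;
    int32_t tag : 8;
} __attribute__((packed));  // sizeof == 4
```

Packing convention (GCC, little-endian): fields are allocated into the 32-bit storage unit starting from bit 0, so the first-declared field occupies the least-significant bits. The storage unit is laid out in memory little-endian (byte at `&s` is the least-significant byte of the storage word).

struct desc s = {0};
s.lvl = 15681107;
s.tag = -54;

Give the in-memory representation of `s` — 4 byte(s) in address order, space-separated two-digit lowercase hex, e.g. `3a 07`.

lvl:24 = 15681107 → 0xef4653 << 0 → word 0x00ef4653
tag:8 = -54 → 0xca << 24 → word 0xcaef4653
word = 0xcaef4653 → little-endian bytes:
  [0]=0x53  [1]=0x46  [2]=0xef  [3]=0xca

53 46 ef ca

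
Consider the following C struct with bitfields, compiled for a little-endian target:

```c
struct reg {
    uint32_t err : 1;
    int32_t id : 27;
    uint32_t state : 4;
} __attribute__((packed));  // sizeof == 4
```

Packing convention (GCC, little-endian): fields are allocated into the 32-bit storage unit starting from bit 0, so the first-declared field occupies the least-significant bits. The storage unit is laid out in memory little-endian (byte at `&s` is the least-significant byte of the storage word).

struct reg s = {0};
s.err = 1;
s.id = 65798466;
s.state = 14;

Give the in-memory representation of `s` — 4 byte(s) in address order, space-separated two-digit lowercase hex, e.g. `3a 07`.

85 02 d8 e7

err:1 = 1 → 0x1 << 0 → word 0x00000001
id:27 = 65798466 → 0x3ec0142 << 1 → word 0x07d80285
state:4 = 14 → 0xe << 28 → word 0xe7d80285
word = 0xe7d80285 → little-endian bytes:
  [0]=0x85  [1]=0x02  [2]=0xd8  [3]=0xe7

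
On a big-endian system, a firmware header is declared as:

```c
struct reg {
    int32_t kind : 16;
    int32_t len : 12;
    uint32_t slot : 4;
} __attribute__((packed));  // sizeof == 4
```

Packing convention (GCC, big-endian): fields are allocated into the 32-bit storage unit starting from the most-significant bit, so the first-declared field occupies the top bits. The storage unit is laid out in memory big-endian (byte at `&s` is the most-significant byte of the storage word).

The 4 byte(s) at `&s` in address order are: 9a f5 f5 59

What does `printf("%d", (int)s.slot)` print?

9

[0]=0x9a [1]=0xf5 [2]=0xf5 [3]=0x59 (big-endian) → word 0x9af5f559
kind:16 @ bit 16 → (0x9af5f559>>16)&0xffff = 0x9af5
len:12 @ bit 4 → (0x9af5f559>>4)&0xfff = 0xf55
slot:4 @ bit 0 → (0x9af5f559>>0)&0xf = 0x9  ←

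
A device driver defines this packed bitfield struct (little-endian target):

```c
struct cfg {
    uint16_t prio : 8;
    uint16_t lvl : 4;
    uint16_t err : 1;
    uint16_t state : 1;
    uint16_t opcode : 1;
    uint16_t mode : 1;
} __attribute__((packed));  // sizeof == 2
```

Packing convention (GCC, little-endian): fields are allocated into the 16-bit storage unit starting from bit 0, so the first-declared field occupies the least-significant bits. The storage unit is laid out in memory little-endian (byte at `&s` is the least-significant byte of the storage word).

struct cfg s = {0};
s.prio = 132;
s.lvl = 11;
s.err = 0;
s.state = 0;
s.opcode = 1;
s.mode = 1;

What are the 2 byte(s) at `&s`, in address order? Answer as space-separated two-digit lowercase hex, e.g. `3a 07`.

84 cb

prio (8b) val=132 bits=0x84 at bit 0: 0x0084
lvl (4b) val=11 bits=0xb at bit 8: 0x0b84
err (1b) val=0 bits=0x0 at bit 12: 0x0b84
state (1b) val=0 bits=0x0 at bit 13: 0x0b84
opcode (1b) val=1 bits=0x1 at bit 14: 0x4b84
mode (1b) val=1 bits=0x1 at bit 15: 0xcb84
word = 0xcb84 → little-endian bytes:
  [0]=0x84  [1]=0xcb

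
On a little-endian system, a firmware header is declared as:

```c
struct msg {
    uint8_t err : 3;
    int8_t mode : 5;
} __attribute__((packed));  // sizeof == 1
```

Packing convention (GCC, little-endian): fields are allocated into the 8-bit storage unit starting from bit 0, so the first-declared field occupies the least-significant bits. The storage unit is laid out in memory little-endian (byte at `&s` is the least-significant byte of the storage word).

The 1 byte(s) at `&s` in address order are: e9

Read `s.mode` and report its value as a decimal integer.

[0]=0xe9 (little-endian) → word 0xe9
err [0+:3] = (word>>0) & 0x7 = 1
mode [3+:5] = (word>>3) & 0x1f = 29  ←
mode signed 5b, MSB=1: 29 - 32 = -3

-3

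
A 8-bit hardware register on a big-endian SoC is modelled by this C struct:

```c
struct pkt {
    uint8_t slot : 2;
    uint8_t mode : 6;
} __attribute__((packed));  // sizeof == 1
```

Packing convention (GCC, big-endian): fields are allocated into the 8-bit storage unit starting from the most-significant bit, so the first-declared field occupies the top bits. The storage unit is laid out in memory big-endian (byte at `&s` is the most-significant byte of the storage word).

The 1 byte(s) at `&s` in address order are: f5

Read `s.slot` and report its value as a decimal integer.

3

[0]=0xf5 (big-endian) → word 0xf5
slot [6+:2] = (word>>6) & 0x3 = 3  ←
mode [0+:6] = (word>>0) & 0x3f = 53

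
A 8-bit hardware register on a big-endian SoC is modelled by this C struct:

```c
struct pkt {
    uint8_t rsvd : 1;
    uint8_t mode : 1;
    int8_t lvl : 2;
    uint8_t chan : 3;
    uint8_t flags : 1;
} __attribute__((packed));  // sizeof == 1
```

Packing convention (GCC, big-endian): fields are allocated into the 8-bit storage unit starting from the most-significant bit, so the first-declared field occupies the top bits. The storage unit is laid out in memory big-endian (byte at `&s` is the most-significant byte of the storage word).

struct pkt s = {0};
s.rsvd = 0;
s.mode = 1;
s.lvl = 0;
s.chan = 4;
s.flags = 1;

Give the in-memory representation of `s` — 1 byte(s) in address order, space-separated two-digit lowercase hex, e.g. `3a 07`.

rsvd (1b) val=0 bits=0x0 at bit 7: 0x00
mode (1b) val=1 bits=0x1 at bit 6: 0x40
lvl (2b) val=0 bits=0x0 at bit 4: 0x40
chan (3b) val=4 bits=0x4 at bit 1: 0x48
flags (1b) val=1 bits=0x1 at bit 0: 0x49
word = 0x49 → big-endian bytes:
  [0]=0x49

49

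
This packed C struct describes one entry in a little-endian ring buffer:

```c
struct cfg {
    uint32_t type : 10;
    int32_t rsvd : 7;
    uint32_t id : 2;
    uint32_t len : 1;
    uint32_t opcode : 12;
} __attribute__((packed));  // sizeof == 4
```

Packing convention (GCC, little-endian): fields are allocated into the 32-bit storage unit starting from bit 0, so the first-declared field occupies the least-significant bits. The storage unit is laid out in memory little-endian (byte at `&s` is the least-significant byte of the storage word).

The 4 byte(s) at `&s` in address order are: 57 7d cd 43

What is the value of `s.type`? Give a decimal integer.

[0]=0x57 [1]=0x7d [2]=0xcd [3]=0x43 (little-endian) → word 0x43cd7d57
type:10 @ bit 0 → (0x43cd7d57>>0)&0x3ff = 0x157  ←
rsvd:7 @ bit 10 → (0x43cd7d57>>10)&0x7f = 0x5f
id:2 @ bit 17 → (0x43cd7d57>>17)&0x3 = 0x2
len:1 @ bit 19 → (0x43cd7d57>>19)&0x1 = 0x1
opcode:12 @ bit 20 → (0x43cd7d57>>20)&0xfff = 0x43c

343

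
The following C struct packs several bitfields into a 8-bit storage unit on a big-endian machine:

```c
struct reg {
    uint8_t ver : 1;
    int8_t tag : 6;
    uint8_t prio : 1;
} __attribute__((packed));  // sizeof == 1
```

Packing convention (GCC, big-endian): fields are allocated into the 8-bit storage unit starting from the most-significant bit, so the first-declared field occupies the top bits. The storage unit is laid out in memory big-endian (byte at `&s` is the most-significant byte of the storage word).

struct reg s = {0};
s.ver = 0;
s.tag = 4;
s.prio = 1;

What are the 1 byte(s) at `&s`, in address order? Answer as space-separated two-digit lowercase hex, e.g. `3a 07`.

[7+:1] ver=0 & 0x1 = 0x0; word=0x00
[1+:6] tag=4 & 0x3f = 0x4; word=0x08
[0+:1] prio=1 & 0x1 = 0x1; word=0x09
word = 0x09 → big-endian bytes:
  [0]=0x09

09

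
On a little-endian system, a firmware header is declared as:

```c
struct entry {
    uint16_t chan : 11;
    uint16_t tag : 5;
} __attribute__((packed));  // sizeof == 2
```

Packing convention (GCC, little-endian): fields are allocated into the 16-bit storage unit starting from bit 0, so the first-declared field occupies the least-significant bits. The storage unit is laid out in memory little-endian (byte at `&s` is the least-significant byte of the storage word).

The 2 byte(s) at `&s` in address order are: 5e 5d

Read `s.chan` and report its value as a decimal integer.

[0]=0x5e [1]=0x5d (little-endian) → word 0x5d5e
chan:11 @ bit 0 → (0x5d5e>>0)&0x7ff = 0x55e  ←
tag:5 @ bit 11 → (0x5d5e>>11)&0x1f = 0xb

1374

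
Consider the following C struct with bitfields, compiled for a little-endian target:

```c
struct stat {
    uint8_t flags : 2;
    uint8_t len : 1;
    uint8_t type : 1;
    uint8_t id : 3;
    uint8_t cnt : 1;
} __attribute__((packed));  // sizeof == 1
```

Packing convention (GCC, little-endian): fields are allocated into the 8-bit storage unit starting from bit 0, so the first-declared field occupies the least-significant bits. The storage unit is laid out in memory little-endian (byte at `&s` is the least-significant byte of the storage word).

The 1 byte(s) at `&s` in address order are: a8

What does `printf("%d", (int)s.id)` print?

[0]=0xa8 (little-endian) → word 0xa8
flags:2 @ bit 0 → (0xa8>>0)&0x3 = 0x0
len:1 @ bit 2 → (0xa8>>2)&0x1 = 0x0
type:1 @ bit 3 → (0xa8>>3)&0x1 = 0x1
id:3 @ bit 4 → (0xa8>>4)&0x7 = 0x2  ←
cnt:1 @ bit 7 → (0xa8>>7)&0x1 = 0x1

2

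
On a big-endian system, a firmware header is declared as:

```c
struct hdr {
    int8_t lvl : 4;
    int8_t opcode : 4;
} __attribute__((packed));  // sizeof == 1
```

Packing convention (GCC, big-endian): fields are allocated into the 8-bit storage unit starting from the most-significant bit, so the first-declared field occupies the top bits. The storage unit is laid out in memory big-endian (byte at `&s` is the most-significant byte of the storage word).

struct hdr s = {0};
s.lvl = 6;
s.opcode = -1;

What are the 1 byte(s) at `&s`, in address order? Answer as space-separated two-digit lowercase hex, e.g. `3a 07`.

6f

lvl (4b) val=6 bits=0x6 at bit 4: 0x60
opcode (4b) val=-1 bits=0xf at bit 0: 0x6f
word = 0x6f → big-endian bytes:
  [0]=0x6f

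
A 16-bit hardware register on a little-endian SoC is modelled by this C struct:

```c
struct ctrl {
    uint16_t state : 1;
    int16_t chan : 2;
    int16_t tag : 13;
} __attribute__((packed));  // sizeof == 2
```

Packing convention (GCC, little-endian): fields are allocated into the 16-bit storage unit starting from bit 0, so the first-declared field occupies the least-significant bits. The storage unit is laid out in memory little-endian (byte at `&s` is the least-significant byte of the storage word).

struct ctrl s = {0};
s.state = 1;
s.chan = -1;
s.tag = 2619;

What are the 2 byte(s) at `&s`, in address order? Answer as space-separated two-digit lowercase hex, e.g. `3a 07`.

state (1b) val=1 bits=0x1 at bit 0: 0x0001
chan (2b) val=-1 bits=0x3 at bit 1: 0x0007
tag (13b) val=2619 bits=0xa3b at bit 3: 0x51df
word = 0x51df → little-endian bytes:
  [0]=0xdf  [1]=0x51

df 51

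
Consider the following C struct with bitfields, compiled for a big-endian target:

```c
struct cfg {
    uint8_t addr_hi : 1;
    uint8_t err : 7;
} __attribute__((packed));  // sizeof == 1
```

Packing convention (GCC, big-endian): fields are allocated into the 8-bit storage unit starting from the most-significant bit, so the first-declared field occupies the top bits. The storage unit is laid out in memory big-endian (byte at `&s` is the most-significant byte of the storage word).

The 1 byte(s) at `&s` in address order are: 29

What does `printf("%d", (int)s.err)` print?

41

[0]=0x29 (big-endian) → word 0x29
addr_hi [7+:1] = (word>>7) & 0x1 = 0
err [0+:7] = (word>>0) & 0x7f = 41  ←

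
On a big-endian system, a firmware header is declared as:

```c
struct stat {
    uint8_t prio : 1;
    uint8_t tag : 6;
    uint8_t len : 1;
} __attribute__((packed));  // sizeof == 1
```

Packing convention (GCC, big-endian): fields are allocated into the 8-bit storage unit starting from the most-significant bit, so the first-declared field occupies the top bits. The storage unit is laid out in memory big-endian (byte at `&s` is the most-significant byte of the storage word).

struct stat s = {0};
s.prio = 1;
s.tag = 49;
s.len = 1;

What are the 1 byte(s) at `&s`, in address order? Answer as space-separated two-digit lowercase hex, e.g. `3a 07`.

e3

[7+:1] prio=1 & 0x1 = 0x1; word=0x80
[1+:6] tag=49 & 0x3f = 0x31; word=0xe2
[0+:1] len=1 & 0x1 = 0x1; word=0xe3
word = 0xe3 → big-endian bytes:
  [0]=0xe3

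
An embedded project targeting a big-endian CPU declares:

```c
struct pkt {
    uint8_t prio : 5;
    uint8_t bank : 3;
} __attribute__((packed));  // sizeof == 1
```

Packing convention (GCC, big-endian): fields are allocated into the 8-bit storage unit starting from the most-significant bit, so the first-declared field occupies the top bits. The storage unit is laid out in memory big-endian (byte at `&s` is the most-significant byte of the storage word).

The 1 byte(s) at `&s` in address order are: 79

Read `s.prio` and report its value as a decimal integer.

[0]=0x79 (big-endian) → word 0x79
prio [3+:5] = (word>>3) & 0x1f = 15  ←
bank [0+:3] = (word>>0) & 0x7 = 1

15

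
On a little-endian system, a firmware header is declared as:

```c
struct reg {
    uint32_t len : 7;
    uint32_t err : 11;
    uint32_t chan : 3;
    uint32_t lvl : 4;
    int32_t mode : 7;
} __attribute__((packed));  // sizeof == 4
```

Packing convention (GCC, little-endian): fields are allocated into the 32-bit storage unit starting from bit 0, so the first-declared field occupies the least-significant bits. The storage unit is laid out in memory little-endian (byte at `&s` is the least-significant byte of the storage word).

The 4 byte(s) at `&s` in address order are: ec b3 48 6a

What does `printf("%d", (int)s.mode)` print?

53

[0]=0xec [1]=0xb3 [2]=0x48 [3]=0x6a (little-endian) → word 0x6a48b3ec
len:7 @ bit 0 → (0x6a48b3ec>>0)&0x7f = 0x6c
err:11 @ bit 7 → (0x6a48b3ec>>7)&0x7ff = 0x167
chan:3 @ bit 18 → (0x6a48b3ec>>18)&0x7 = 0x2
lvl:4 @ bit 21 → (0x6a48b3ec>>21)&0xf = 0x2
mode:7 @ bit 25 → (0x6a48b3ec>>25)&0x7f = 0x35  ←
mode signed 7b, MSB=0: value = 53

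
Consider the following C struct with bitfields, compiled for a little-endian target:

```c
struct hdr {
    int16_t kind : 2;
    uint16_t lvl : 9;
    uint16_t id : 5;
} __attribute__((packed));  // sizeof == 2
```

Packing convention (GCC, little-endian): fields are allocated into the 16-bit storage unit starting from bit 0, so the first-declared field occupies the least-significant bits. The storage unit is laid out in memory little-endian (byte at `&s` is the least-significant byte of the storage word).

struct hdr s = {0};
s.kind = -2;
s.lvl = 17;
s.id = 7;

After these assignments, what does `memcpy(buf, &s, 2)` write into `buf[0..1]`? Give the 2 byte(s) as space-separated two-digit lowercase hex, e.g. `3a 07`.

46 38

kind:2 = -2 → 0x2 << 0 → word 0x0002
lvl:9 = 17 → 0x11 << 2 → word 0x0046
id:5 = 7 → 0x7 << 11 → word 0x3846
word = 0x3846 → little-endian bytes:
  [0]=0x46  [1]=0x38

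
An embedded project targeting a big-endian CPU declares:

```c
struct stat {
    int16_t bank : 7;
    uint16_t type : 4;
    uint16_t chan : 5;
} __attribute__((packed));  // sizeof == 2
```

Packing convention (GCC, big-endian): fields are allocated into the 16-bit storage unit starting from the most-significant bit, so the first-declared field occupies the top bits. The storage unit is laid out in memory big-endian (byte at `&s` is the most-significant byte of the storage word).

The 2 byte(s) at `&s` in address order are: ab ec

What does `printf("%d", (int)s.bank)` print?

[0]=0xab [1]=0xec (big-endian) → word 0xabec
bank:7 @ bit 9 → (0xabec>>9)&0x7f = 0x55  ←
type:4 @ bit 5 → (0xabec>>5)&0xf = 0xf
chan:5 @ bit 0 → (0xabec>>0)&0x1f = 0xc
bank signed 7b, MSB=1: 85 - 128 = -43

-43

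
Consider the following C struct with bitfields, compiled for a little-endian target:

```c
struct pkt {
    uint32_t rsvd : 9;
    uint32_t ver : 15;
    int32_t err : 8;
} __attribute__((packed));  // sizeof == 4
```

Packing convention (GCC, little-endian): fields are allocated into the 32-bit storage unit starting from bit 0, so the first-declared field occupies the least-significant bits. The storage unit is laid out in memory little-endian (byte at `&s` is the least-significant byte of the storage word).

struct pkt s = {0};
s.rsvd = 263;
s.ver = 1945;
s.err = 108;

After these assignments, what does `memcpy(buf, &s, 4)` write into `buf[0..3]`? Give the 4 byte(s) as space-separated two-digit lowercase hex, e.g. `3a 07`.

07 33 0f 6c

[0+:9] rsvd=263 & 0x1ff = 0x107; word=0x00000107
[9+:15] ver=1945 & 0x7fff = 0x799; word=0x000f3307
[24+:8] err=108 & 0xff = 0x6c; word=0x6c0f3307
word = 0x6c0f3307 → little-endian bytes:
  [0]=0x07  [1]=0x33  [2]=0x0f  [3]=0x6c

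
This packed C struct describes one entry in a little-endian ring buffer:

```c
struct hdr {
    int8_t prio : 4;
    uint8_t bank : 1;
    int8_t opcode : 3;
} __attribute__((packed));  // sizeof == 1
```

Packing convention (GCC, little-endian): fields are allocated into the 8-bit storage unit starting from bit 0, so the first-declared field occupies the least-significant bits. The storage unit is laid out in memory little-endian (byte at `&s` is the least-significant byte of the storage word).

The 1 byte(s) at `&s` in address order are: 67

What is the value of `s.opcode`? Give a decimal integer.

3

[0]=0x67 (little-endian) → word 0x67
prio:4 @ bit 0 → (0x67>>0)&0xf = 0x7
bank:1 @ bit 4 → (0x67>>4)&0x1 = 0x0
opcode:3 @ bit 5 → (0x67>>5)&0x7 = 0x3  ←
opcode signed 3b, MSB=0: value = 3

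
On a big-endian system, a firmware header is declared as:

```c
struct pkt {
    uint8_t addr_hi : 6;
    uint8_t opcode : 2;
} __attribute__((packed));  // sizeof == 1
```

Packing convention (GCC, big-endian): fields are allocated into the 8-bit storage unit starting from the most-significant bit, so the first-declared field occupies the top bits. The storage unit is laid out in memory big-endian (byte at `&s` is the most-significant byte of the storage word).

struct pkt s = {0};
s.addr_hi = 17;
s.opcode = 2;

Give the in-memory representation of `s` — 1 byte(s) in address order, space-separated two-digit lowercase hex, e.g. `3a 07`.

46

[2+:6] addr_hi=17 & 0x3f = 0x11; word=0x44
[0+:2] opcode=2 & 0x3 = 0x2; word=0x46
word = 0x46 → big-endian bytes:
  [0]=0x46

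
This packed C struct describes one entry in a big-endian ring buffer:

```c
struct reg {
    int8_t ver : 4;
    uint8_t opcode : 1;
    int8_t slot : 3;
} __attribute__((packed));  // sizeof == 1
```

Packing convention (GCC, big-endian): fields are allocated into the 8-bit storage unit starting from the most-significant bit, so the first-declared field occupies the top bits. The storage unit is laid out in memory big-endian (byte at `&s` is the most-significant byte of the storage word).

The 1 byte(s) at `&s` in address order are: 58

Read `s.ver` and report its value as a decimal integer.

[0]=0x58 (big-endian) → word 0x58
ver [4+:4] = (word>>4) & 0xf = 5  ←
opcode [3+:1] = (word>>3) & 0x1 = 1
slot [0+:3] = (word>>0) & 0x7 = 0
ver signed 4b, MSB=0: value = 5

5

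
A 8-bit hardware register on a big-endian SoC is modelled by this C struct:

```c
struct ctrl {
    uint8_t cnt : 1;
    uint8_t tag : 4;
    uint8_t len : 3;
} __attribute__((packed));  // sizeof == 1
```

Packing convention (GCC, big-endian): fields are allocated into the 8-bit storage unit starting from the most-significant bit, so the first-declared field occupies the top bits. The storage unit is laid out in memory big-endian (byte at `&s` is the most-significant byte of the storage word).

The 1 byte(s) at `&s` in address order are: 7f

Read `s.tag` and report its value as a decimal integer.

15

[0]=0x7f (big-endian) → word 0x7f
cnt:1 @ bit 7 → (0x7f>>7)&0x1 = 0x0
tag:4 @ bit 3 → (0x7f>>3)&0xf = 0xf  ←
len:3 @ bit 0 → (0x7f>>0)&0x7 = 0x7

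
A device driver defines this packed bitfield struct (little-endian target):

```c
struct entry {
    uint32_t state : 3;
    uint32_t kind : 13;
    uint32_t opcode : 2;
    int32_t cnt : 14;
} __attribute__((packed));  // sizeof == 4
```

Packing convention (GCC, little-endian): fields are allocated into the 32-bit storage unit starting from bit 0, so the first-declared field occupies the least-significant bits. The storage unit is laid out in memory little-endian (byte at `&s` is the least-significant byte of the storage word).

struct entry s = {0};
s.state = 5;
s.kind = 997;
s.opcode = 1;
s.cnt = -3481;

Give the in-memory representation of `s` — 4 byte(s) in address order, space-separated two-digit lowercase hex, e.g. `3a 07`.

2d 1f 9d c9

state (3b) val=5 bits=0x5 at bit 0: 0x00000005
kind (13b) val=997 bits=0x3e5 at bit 3: 0x00001f2d
opcode (2b) val=1 bits=0x1 at bit 16: 0x00011f2d
cnt (14b) val=-3481 bits=0x3267 at bit 18: 0xc99d1f2d
word = 0xc99d1f2d → little-endian bytes:
  [0]=0x2d  [1]=0x1f  [2]=0x9d  [3]=0xc9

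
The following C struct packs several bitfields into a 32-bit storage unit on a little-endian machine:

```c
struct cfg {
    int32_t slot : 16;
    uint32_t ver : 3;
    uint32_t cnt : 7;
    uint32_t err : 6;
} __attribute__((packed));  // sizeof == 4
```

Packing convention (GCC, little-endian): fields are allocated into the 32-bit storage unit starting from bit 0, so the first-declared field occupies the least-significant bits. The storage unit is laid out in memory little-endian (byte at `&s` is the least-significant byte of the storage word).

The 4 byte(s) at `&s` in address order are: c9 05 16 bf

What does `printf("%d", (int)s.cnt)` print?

[0]=0xc9 [1]=0x05 [2]=0x16 [3]=0xbf (little-endian) → word 0xbf1605c9
slot [0+:16] = (word>>0) & 0xffff = 1481
ver [16+:3] = (word>>16) & 0x7 = 6
cnt [19+:7] = (word>>19) & 0x7f = 98  ←
err [26+:6] = (word>>26) & 0x3f = 47

98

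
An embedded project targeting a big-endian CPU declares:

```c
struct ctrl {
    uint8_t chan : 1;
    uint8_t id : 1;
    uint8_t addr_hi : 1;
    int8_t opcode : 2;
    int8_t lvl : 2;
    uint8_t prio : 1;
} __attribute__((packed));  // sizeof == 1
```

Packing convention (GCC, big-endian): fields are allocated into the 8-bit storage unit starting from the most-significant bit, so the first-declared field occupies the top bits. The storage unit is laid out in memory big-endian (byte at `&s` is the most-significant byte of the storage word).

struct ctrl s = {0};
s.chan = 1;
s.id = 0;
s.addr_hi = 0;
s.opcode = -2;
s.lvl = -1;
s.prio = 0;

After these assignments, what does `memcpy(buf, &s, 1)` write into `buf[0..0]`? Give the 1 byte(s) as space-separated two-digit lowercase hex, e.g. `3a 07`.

[7+:1] chan=1 & 0x1 = 0x1; word=0x80
[6+:1] id=0 & 0x1 = 0x0; word=0x80
[5+:1] addr_hi=0 & 0x1 = 0x0; word=0x80
[3+:2] opcode=-2 & 0x3 = 0x2; word=0x90
[1+:2] lvl=-1 & 0x3 = 0x3; word=0x96
[0+:1] prio=0 & 0x1 = 0x0; word=0x96
word = 0x96 → big-endian bytes:
  [0]=0x96

96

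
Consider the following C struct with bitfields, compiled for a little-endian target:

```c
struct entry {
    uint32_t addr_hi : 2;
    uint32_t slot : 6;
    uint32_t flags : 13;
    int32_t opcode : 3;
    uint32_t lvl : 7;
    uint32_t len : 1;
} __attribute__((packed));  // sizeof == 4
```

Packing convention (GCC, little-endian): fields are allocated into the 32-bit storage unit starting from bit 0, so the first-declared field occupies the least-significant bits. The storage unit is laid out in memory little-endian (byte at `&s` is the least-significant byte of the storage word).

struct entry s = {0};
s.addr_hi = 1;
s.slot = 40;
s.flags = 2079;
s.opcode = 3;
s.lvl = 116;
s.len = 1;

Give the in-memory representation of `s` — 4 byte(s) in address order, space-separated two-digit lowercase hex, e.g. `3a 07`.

[0+:2] addr_hi=1 & 0x3 = 0x1; word=0x00000001
[2+:6] slot=40 & 0x3f = 0x28; word=0x000000a1
[8+:13] flags=2079 & 0x1fff = 0x81f; word=0x00081fa1
[21+:3] opcode=3 & 0x7 = 0x3; word=0x00681fa1
[24+:7] lvl=116 & 0x7f = 0x74; word=0x74681fa1
[31+:1] len=1 & 0x1 = 0x1; word=0xf4681fa1
word = 0xf4681fa1 → little-endian bytes:
  [0]=0xa1  [1]=0x1f  [2]=0x68  [3]=0xf4

a1 1f 68 f4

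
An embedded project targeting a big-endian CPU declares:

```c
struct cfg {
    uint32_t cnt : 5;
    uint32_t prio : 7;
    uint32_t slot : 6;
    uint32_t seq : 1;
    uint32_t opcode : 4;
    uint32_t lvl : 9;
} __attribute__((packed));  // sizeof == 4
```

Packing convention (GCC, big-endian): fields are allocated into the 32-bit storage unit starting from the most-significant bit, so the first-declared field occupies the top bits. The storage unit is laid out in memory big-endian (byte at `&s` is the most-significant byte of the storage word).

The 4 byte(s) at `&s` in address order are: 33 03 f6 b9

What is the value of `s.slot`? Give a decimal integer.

15

[0]=0x33 [1]=0x03 [2]=0xf6 [3]=0xb9 (big-endian) → word 0x3303f6b9
cnt [27+:5] = (word>>27) & 0x1f = 6
prio [20+:7] = (word>>20) & 0x7f = 48
slot [14+:6] = (word>>14) & 0x3f = 15  ←
seq [13+:1] = (word>>13) & 0x1 = 1
opcode [9+:4] = (word>>9) & 0xf = 11
lvl [0+:9] = (word>>0) & 0x1ff = 185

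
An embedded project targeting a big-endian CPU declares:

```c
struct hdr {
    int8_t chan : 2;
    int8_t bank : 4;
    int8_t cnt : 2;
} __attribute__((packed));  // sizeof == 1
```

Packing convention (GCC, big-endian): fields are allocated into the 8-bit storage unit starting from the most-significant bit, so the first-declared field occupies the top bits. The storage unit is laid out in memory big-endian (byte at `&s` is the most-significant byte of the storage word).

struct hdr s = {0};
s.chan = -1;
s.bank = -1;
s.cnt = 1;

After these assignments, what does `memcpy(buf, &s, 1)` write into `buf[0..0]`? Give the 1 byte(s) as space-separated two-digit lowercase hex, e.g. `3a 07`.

[6+:2] chan=-1 & 0x3 = 0x3; word=0xc0
[2+:4] bank=-1 & 0xf = 0xf; word=0xfc
[0+:2] cnt=1 & 0x3 = 0x1; word=0xfd
word = 0xfd → big-endian bytes:
  [0]=0xfd

fd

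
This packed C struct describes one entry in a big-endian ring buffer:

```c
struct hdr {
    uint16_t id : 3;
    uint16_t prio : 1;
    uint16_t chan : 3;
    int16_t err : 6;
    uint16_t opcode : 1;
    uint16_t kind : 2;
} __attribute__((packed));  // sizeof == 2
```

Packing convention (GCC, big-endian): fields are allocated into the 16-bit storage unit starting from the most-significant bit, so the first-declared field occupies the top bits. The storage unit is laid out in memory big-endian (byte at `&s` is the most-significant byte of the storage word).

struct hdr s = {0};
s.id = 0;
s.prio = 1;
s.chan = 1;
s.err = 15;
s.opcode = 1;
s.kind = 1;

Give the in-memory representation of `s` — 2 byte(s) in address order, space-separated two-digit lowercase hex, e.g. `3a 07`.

id (3b) val=0 bits=0x0 at bit 13: 0x0000
prio (1b) val=1 bits=0x1 at bit 12: 0x1000
chan (3b) val=1 bits=0x1 at bit 9: 0x1200
err (6b) val=15 bits=0xf at bit 3: 0x1278
opcode (1b) val=1 bits=0x1 at bit 2: 0x127c
kind (2b) val=1 bits=0x1 at bit 0: 0x127d
word = 0x127d → big-endian bytes:
  [0]=0x12  [1]=0x7d

12 7d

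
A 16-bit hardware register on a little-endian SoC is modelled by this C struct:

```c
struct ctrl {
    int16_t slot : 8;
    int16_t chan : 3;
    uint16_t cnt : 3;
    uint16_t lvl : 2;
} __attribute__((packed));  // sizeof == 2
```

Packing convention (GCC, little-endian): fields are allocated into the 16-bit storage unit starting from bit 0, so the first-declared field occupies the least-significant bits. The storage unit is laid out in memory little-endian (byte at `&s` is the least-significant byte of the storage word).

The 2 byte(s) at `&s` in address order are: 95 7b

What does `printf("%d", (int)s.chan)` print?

[0]=0x95 [1]=0x7b (little-endian) → word 0x7b95
slot [0+:8] = (word>>0) & 0xff = 149
chan [8+:3] = (word>>8) & 0x7 = 3  ←
cnt [11+:3] = (word>>11) & 0x7 = 7
lvl [14+:2] = (word>>14) & 0x3 = 1
chan signed 3b, MSB=0: value = 3

3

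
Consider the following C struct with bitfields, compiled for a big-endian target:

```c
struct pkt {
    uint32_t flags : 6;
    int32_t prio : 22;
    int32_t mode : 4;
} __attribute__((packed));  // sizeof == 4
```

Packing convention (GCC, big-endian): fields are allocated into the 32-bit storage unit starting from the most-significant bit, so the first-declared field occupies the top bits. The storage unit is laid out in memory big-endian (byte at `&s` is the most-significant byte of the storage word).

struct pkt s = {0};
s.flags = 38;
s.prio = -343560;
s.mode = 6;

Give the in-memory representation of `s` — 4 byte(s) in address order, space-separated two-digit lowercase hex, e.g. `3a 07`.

9b ac 1f 86

flags:6 = 38 → 0x26 << 26 → word 0x98000000
prio:22 = -343560 → 0x3ac1f8 << 4 → word 0x9bac1f80
mode:4 = 6 → 0x6 << 0 → word 0x9bac1f86
word = 0x9bac1f86 → big-endian bytes:
  [0]=0x9b  [1]=0xac  [2]=0x1f  [3]=0x86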